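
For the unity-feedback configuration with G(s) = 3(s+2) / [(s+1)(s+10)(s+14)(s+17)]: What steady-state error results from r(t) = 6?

No free integrators in G(s): this is a type 0 system.
K_p = lim_{s→0} G(s) = 3·2 / (1·10·14·17) = 3/1190.
e_ss = 6/(1 + K_p) = 6/(1193/1190) = 7140/1193.

7140/1193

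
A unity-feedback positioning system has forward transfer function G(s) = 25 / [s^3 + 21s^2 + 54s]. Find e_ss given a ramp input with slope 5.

10.8

Factoring s from the denominator leaves a polynomial with constant term 54, so the system is type 1.
K_v = lim_{s→0} s·G(s) = 25 / 54 = 25/54.
e_ss = 5/K_v = 5/(25/54) = 10.8.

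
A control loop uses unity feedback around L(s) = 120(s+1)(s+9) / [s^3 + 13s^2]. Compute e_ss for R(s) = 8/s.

0

The denominator has no term below 13s^2 — 2 poles at s=0, type 2.
A type-2 system has K_p = ∞, so it tracks a step input with zero steady-state error.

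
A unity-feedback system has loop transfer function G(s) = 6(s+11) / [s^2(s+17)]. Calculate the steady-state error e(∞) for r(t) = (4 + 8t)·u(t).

0

Two free integrators in G(s): this is a type 2 system. Taking each input component in turn:
  • 4: tracked with zero error.
  • 8t: tracked with zero error.
Total e_ss = 0.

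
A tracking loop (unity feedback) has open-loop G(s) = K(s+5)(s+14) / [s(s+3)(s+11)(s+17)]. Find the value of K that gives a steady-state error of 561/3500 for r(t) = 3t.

The open loop has one pole at the origin → type 1 system.
K_v = lim_{s→0} s·G(s) = K·5·14 / (3·11·17) = (70/561)·K.
e_ss = 3/K_v = 561/3500 ⇒ K_v = 3500/187 ⇒ K = (3500/187)/(70/561) = 150.

150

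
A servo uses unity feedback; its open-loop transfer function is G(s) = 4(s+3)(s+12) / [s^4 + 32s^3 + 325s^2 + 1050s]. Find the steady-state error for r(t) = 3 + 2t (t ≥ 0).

175/12

Factoring s from the denominator leaves a polynomial with constant term 1050, so the system is type 1. Taking each input component in turn:
  • 3: tracked with zero error.
  • 2t: e_ss = 2/K_v with K_v=24/175 → 175/12.
Total e_ss = 175/12.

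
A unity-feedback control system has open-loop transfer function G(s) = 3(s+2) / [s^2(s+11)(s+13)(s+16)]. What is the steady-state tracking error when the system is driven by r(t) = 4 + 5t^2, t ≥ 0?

The open loop has two poles at the origin → type 2 system. Taking each input component in turn:
  • 4: tracked with zero error.
  • 5t^2: e_ss = 10/K_a with K_a=3/1144 → 11440/3.
Total e_ss = 11440/3.

11440/3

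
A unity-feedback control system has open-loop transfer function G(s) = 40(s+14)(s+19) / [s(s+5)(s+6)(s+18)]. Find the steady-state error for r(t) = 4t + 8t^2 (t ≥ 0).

System type = 1 (one pole at s=0). Taking each input component in turn:
  • 4t: e_ss = 4/K_v with K_v=532/27 → 27/133.
  • 8t^2: a type-1 system cannot track it, e_ss → ∞.
The unbounded component dominates.

infinity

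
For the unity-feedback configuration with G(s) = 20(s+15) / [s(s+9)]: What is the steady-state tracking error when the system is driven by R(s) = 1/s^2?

One free integrator in G(s): this is a type 1 system.
K_v = lim_{s→0} s·G(s) = 20·15 / (9) = 100/3.
e_ss = 1/K_v = 1/(100/3) = 0.03.

0.03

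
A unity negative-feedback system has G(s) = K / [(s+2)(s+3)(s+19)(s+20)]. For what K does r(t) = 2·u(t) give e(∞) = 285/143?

G(s) has no factors of s in the denominator, so the system is type 0.
K_p = lim_{s→0} G(s) = K / (2·3·19·20) = (1/2280)·K.
e_ss = 2/(1 + K_p) = 285/143 ⇒ 1 + (1/2280)·K = 286/285 ⇒ K = 8.

8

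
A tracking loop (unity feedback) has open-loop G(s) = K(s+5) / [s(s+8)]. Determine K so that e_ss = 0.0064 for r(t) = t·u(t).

System type = 1 (one pole at s=0).
K_v = lim_{s→0} s·G(s) = K·5 / (8) = 0.625·K.
e_ss = 1/K_v = 0.0064 ⇒ K_v = 156.25 ⇒ K = 156.25/0.625 = 250.

250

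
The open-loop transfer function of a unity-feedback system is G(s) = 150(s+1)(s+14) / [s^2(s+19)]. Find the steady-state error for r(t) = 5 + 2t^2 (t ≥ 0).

19/525

G(s) has two factors of s in the denominator, so the system is type 2. By superposition:
  • 5: tracked with zero error.
  • 2t^2: e_ss = 4/K_a with K_a=2100/19 → 19/525.
Total e_ss = 19/525.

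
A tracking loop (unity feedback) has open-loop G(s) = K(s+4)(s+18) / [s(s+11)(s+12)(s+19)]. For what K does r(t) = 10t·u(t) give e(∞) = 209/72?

120

The open loop has one pole at the origin → type 1 system.
K_v = lim_{s→0} s·G(s) = K·4·18 / (11·12·19) = (6/209)·K.
e_ss = 10/K_v = 209/72 ⇒ K_v = 720/209 ⇒ K = (720/209)/(6/209) = 120.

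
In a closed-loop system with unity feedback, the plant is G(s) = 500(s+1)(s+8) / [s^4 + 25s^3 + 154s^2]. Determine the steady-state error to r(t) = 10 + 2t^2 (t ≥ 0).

0.154

Factoring s^2 from the denominator leaves a polynomial with constant term 154, so the system is type 2. Treating each term separately:
  • 10: tracked with zero error.
  • 2t^2: e_ss = 4/K_a with K_a=2000/77 → 0.154.
Total e_ss = 0.154.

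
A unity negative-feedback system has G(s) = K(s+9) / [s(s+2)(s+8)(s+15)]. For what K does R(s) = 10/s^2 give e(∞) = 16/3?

The open loop has one pole at the origin → type 1 system.
K_v = lim_{s→0} s·G(s) = K·9 / (2·8·15) = 0.0375·K.
e_ss = 10/K_v = 16/3 ⇒ K_v = 1.875 ⇒ K = 1.875/0.0375 = 50.

50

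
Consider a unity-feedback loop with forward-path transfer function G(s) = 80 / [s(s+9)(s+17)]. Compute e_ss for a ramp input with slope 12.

22.95

G(s) has one factor of s in the denominator, so the system is type 1.
K_v = lim_{s→0} s·G(s) = 80 / (9·17) = 80/153.
e_ss = 12/K_v = 12/(80/153) = 22.95.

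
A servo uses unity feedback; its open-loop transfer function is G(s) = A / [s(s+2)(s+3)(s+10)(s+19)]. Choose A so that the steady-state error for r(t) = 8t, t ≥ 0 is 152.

60

G(s) has one factor of s in the denominator, so the system is type 1.
K_v = lim_{s→0} s·G(s) = A / (2·3·10·19) = (1/1140)·A.
e_ss = 8/K_v = 152 ⇒ K_v = 1/19 ⇒ A = (1/19)/(1/1140) = 60.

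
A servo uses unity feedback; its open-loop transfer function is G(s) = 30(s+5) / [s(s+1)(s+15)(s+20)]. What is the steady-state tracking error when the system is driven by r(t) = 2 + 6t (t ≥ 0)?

The open loop has one pole at the origin → type 1 system. By superposition:
  • 2: tracked with zero error.
  • 6t: e_ss = 6/K_v with K_v=0.5 → 12.
Total e_ss = 12.

12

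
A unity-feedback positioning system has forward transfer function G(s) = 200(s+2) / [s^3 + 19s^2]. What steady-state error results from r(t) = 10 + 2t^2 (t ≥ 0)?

0.19

Lowest-order denominator term is 19s^2, so the open loop has 2 poles at the origin → type 2 system. By superposition:
  • 10: tracked with zero error.
  • 2t^2: e_ss = 4/K_a with K_a=400/19 → 0.19.
Total e_ss = 0.19.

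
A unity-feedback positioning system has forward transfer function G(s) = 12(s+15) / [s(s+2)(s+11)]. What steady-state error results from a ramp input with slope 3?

The open loop has one pole at the origin → type 1 system.
K_v = lim_{s→0} s·G(s) = 12·15 / (2·11) = 90/11.
e_ss = 3/K_v = 3/(90/11) = 11/30.

11/30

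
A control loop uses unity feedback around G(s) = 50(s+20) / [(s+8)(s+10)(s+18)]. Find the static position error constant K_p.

25/36

System type = 0 (no poles at s=0).
K_p = lim_{s→0} G(s) = 50·20 / (8·10·18) = 25/36.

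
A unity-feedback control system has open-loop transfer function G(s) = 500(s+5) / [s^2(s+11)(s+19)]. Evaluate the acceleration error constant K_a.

2500/209

Two free integrators in G(s): this is a type 2 system.
K_a = lim_{s→0} s^2·G(s) = 500·5 / (11·19) = 2500/209.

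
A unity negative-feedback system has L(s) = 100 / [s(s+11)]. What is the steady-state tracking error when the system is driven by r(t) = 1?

The open loop has one pole at the origin → type 1 system.
K_p = ∞ for a type-1 system; e_ss to a step is zero.

0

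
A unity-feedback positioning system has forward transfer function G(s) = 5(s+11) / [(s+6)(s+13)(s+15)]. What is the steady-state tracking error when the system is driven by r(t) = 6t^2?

infinity

System type = 0 (no poles at s=0).
For a type-0 system K_a = 0, so e_ss to a parabolic input is unbounded.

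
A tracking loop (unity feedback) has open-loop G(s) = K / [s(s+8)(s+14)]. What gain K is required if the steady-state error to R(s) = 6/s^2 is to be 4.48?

150

The open loop has one pole at the origin → type 1 system.
K_v = lim_{s→0} s·G(s) = K / (8·14) = (1/112)·K.
e_ss = 6/K_v = 4.48 ⇒ K_v = 75/56 ⇒ K = (75/56)/(1/112) = 150.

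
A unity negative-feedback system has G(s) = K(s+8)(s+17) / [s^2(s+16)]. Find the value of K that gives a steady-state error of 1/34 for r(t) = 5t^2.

G(s) has two factors of s in the denominator, so the system is type 2.
K_a = lim_{s→0} s^2·G(s) = K·8·17 / (16) = 8.5·K.
e_ss = 10/K_a = 1/34 ⇒ K_a = 340 ⇒ K = 340/8.5 = 40.

40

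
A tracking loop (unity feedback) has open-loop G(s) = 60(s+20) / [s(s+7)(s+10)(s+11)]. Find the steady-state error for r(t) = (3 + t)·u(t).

77/120

The open loop has one pole at the origin → type 1 system. By superposition:
  • 3: tracked with zero error.
  • t: e_ss = 1/K_v with K_v=120/77 → 77/120.
Total e_ss = 77/120.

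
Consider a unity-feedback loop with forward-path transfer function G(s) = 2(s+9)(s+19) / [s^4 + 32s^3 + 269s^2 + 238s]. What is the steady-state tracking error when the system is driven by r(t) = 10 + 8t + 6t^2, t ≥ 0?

The denominator has no term below 238s — 1 pole at s=0, type 1. Treating each term separately:
  • 10: tracked with zero error.
  • 8t: e_ss = 8/K_v with K_v=171/119 → 952/171.
  • 6t^2: a type-1 system cannot track it, e_ss → ∞.
The unbounded component dominates.

infinity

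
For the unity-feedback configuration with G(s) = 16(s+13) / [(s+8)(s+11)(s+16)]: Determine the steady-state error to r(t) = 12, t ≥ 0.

The open loop has no poles at the origin → type 0 system.
K_p = lim_{s→0} G(s) = 16·13 / (8·11·16) = 13/88.
e_ss = 12/(1 + K_p) = 12/(101/88) = 1056/101.

1056/101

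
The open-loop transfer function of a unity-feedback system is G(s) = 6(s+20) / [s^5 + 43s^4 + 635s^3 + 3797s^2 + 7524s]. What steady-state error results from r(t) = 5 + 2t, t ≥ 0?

Lowest-order denominator term is 7524s, so the open loop has 1 pole at the origin → type 1 system. By superposition:
  • 5: tracked with zero error.
  • 2t: e_ss = 2/K_v with K_v=10/627 → 125.4.
Total e_ss = 125.4.

125.4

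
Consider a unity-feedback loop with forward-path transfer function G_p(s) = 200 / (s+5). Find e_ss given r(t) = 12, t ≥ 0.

The open loop has no poles at the origin → type 0 system.
K_p = lim_{s→0} G_p(s) = 200 / (5) = 40.
e_ss = 12/(1 + K_p) = 12/41.

12/41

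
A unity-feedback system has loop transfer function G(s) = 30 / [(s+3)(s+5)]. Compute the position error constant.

2

The open loop has no poles at the origin → type 0 system.
K_p = lim_{s→0} G(s) = 30 / (3·5) = 2.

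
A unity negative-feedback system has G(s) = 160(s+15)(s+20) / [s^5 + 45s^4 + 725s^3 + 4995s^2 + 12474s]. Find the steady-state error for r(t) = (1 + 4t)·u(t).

1.0395

Factoring s from the denominator leaves a polynomial with constant term 12474, so the system is type 1. Treating each term separately:
  • 1: tracked with zero error.
  • 4t: e_ss = 4/K_v with K_v=8000/2079 → 1.0395.
Total e_ss = 1.0395.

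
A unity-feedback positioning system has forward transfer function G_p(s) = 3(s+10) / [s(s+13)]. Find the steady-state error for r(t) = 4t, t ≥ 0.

System type = 1 (one pole at s=0).
K_v = lim_{s→0} s·G_p(s) = 3·10 / (13) = 30/13.
e_ss = 4/K_v = 4/(30/13) = 26/15.

26/15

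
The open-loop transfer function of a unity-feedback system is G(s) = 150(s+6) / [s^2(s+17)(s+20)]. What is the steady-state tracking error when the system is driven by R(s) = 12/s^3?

G(s) has two factors of s in the denominator, so the system is type 2.
K_a = lim_{s→0} s^2·G(s) = 150·6 / (17·20) = 45/17.
r(t) = 6t^2 gives R(s) = 12/s^3.
e_ss = 12/K_a = 12/(45/17) = 68/15.

68/15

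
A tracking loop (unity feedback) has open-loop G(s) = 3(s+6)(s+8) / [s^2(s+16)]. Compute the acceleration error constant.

The open loop has two poles at the origin → type 2 system.
K_a = lim_{s→0} s^2·G(s) = 3·6·8 / (16) = 9.

9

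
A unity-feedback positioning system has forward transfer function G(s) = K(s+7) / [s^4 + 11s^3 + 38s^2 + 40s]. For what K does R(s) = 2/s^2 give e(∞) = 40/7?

2

The denominator has no term below 40s — 1 pole at s=0, type 1.
K_v = lim_{s→0} s·G(s) = K·7 / 40 = 0.175·K.
e_ss = 2/K_v = 40/7 ⇒ K_v = 0.35 ⇒ K = 0.35/0.175 = 2.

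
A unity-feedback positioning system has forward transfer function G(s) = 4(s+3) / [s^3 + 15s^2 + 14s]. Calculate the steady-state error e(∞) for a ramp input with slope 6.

7

Factoring s from the denominator leaves a polynomial with constant term 14, so the system is type 1.
K_v = lim_{s→0} s·G(s) = 4·3 / 14 = 6/7.
e_ss = 6/K_v = 6/(6/7) = 7.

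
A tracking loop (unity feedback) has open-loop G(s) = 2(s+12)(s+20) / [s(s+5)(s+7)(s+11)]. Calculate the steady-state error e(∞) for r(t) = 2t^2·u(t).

infinity

The open loop has one pole at the origin → type 1 system.
K_a = lim_{s→0} s^2·G(s) = 0; the steady-state error to this parabolic input grows without bound.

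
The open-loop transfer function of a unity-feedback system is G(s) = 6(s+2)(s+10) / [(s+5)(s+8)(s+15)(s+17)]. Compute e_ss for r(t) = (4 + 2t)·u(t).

G(s) has no factors of s in the denominator, so the system is type 0. Taking each input component in turn:
  • 4: e_ss = 4/(1+K_p) with K_p=1/85 → 170/43.
  • 2t: a type-0 system cannot track it, e_ss → ∞.
The unbounded component dominates.

infinity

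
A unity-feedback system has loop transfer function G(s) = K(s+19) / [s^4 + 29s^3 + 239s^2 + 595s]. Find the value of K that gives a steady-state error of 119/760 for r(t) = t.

Factoring s from the denominator leaves a polynomial with constant term 595, so the system is type 1.
K_v = lim_{s→0} s·G(s) = K·19 / 595 = (19/595)·K.
e_ss = 1/K_v = 119/760 ⇒ K_v = 760/119 ⇒ K = (760/119)/(19/595) = 200.

200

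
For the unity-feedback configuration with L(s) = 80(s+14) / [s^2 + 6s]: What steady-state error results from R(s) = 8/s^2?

3/70

The denominator has no term below 6s — 1 pole at s=0, type 1.
K_v = lim_{s→0} s·L(s) = 80·14 / 6 = 560/3.
e_ss = 8/K_v = 8/(560/3) = 3/70.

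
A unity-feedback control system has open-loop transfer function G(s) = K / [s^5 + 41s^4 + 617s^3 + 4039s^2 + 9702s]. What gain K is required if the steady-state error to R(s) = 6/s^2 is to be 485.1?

Factoring s from the denominator leaves a polynomial with constant term 9702, so the system is type 1.
K_v = lim_{s→0} s·G(s) = K / 9702 = (1/9702)·K.
e_ss = 6/K_v = 485.1 ⇒ K_v = 20/1617 ⇒ K = (20/1617)/(1/9702) = 120.

120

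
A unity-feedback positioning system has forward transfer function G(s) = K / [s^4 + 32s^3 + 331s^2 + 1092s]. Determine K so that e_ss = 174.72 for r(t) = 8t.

Factoring s from the denominator leaves a polynomial with constant term 1092, so the system is type 1.
K_v = lim_{s→0} s·G(s) = K / 1092 = (1/1092)·K.
e_ss = 8/K_v = 174.72 ⇒ K_v = 25/546 ⇒ K = (25/546)/(1/1092) = 50.

50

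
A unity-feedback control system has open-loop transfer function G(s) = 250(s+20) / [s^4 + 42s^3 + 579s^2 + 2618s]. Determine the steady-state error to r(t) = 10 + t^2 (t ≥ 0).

The denominator has no term below 2618s — 1 pole at s=0, type 1. Taking each input component in turn:
  • 10: tracked with zero error.
  • t^2: a type-1 system cannot track it, e_ss → ∞.
The unbounded component dominates.

infinity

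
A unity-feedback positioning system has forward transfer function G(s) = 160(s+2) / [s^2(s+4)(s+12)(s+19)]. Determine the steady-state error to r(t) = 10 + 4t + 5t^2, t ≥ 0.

Two free integrators in G(s): this is a type 2 system. Treating each term separately:
  • 10: tracked with zero error.
  • 4t: tracked with zero error.
  • 5t^2: e_ss = 10/K_a with K_a=20/57 → 28.5.
Total e_ss = 28.5.

28.5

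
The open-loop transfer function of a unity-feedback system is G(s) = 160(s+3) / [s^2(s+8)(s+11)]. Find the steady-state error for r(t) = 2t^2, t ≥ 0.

11/15

Two free integrators in G(s): this is a type 2 system.
K_a = lim_{s→0} s^2·G(s) = 160·3 / (8·11) = 60/11.
r(t) = 2t^2 gives R(s) = 4/s^3.
e_ss = 4/K_a = 4/(60/11) = 11/15.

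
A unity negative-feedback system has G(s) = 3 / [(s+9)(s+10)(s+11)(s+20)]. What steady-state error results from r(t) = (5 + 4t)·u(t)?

infinity

G(s) has no factors of s in the denominator, so the system is type 0. Treating each term separately:
  • 5: e_ss = 5/(1+K_p) with K_p=1/6600 → 33000/6601.
  • 4t: a type-0 system cannot track it, e_ss → ∞.
The unbounded component dominates.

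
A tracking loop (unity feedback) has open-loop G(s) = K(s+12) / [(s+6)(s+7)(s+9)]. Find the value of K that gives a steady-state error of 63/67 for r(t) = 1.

System type = 0 (no poles at s=0).
K_p = lim_{s→0} G(s) = K·12 / (6·7·9) = (2/63)·K.
e_ss = 1/(1 + K_p) = 63/67 ⇒ 1 + (2/63)·K = 67/63 ⇒ K = 2.

2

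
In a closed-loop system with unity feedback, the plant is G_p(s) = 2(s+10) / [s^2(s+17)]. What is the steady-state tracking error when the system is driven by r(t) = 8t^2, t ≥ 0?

System type = 2 (two poles at s=0).
K_a = lim_{s→0} s^2·G_p(s) = 2·10 / (17) = 20/17.
r(t) = 8t^2 gives R(s) = 16/s^3.
e_ss = 16/K_a = 16/(20/17) = 13.6.

13.6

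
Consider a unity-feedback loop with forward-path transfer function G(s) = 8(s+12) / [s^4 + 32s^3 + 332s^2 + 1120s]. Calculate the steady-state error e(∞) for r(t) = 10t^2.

infinity

Lowest-order denominator term is 1120s, so the open loop has 1 pole at the origin → type 1 system.
K_a = lim_{s→0} s^2·G(s) = 0; the steady-state error to this parabolic input grows without bound.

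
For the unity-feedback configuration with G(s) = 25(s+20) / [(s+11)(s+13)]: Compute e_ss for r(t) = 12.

1716/643

No free integrators in G(s): this is a type 0 system.
K_p = lim_{s→0} G(s) = 25·20 / (11·13) = 500/143.
e_ss = 12/(1 + K_p) = 12/(643/143) = 1716/643.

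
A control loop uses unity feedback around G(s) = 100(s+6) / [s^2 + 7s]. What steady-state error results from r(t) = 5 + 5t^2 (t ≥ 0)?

Factoring s from the denominator leaves a polynomial with constant term 7, so the system is type 1. By superposition:
  • 5: tracked with zero error.
  • 5t^2: a type-1 system cannot track it, e_ss → ∞.
The unbounded component dominates.

infinity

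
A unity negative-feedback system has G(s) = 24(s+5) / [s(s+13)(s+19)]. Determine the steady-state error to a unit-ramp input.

247/120

One free integrator in G(s): this is a type 1 system.
K_v = lim_{s→0} s·G(s) = 24·5 / (13·19) = 120/247.
e_ss = 1/K_v = 1/(120/247) = 247/120.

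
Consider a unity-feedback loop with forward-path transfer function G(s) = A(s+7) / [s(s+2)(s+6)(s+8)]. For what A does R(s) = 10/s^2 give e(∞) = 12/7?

G(s) has one factor of s in the denominator, so the system is type 1.
K_v = lim_{s→0} s·G(s) = A·7 / (2·6·8) = (7/96)·A.
e_ss = 10/K_v = 12/7 ⇒ K_v = 35/6 ⇒ A = (35/6)/(7/96) = 80.

80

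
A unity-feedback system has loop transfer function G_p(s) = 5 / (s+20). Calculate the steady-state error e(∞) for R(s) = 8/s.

6.4

The open loop has no poles at the origin → type 0 system.
K_p = lim_{s→0} G_p(s) = 5 / (20) = 0.25.
e_ss = 8/(1 + K_p) = 8/1.25 = 6.4.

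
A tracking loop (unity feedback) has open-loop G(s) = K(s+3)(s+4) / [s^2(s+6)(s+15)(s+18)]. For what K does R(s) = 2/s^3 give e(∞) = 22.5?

System type = 2 (two poles at s=0).
K_a = lim_{s→0} s^2·G(s) = K·3·4 / (6·15·18) = (1/135)·K.
e_ss = 2/K_a = 22.5 ⇒ K_a = 4/45 ⇒ K = (4/45)/(1/135) = 12.

12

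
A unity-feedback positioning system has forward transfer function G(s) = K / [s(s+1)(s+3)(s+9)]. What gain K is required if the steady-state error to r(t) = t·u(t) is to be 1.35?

The open loop has one pole at the origin → type 1 system.
K_v = lim_{s→0} s·G(s) = K / (1·3·9) = (1/27)·K.
e_ss = 1/K_v = 1.35 ⇒ K_v = 20/27 ⇒ K = (20/27)/(1/27) = 20.

20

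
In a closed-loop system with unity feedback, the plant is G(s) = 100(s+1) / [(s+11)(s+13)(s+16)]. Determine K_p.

25/572

G(s) has no factors of s in the denominator, so the system is type 0.
K_p = lim_{s→0} G(s) = 100·1 / (11·13·16) = 25/572.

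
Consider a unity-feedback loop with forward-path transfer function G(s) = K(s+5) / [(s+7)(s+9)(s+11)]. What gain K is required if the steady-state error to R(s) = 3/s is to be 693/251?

12

G(s) has no factors of s in the denominator, so the system is type 0.
K_p = lim_{s→0} G(s) = K·5 / (7·9·11) = (5/693)·K.
e_ss = 3/(1 + K_p) = 693/251 ⇒ 1 + (5/693)·K = 251/231 ⇒ K = 12.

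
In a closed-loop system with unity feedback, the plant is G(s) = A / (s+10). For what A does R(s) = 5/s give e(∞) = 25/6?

2

No free integrators in G(s): this is a type 0 system.
K_p = lim_{s→0} G(s) = A / (10) = 0.1·A.
e_ss = 5/(1 + K_p) = 25/6 ⇒ 1 + 0.1·A = 1.2 ⇒ A = 2.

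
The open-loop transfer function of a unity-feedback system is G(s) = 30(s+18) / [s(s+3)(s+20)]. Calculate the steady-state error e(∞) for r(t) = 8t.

8/9

One free integrator in G(s): this is a type 1 system.
K_v = lim_{s→0} s·G(s) = 30·18 / (3·20) = 9.
e_ss = 8/K_v = 8/9.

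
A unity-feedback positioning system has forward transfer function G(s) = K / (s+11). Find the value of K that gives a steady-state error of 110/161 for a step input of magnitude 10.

150

G(s) has no factors of s in the denominator, so the system is type 0.
K_p = lim_{s→0} G(s) = K / (11) = (1/11)·K.
e_ss = 10/(1 + K_p) = 110/161 ⇒ 1 + (1/11)·K = 161/11 ⇒ K = 150.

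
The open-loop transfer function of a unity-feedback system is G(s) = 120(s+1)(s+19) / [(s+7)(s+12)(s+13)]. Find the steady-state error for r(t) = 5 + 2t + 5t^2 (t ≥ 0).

infinity

System type = 0 (no poles at s=0). Treating each term separately:
  • 5: e_ss = 5/(1+K_p) with K_p=190/91 → 455/281.
  • 2t: a type-0 system cannot track it, e_ss → ∞.
  • 5t^2: a type-0 system cannot track it, e_ss → ∞.
The unbounded component dominates.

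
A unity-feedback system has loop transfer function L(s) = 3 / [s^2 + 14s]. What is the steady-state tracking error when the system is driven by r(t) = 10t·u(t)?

Factoring s from the denominator leaves a polynomial with constant term 14, so the system is type 1.
K_v = lim_{s→0} s·L(s) = 3 / 14 = 3/14.
e_ss = 10/K_v = 10/(3/14) = 140/3.

140/3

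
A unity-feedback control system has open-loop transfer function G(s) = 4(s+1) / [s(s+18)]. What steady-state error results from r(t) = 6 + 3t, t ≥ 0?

G(s) has one factor of s in the denominator, so the system is type 1. By superposition:
  • 6: tracked with zero error.
  • 3t: e_ss = 3/K_v with K_v=2/9 → 13.5.
Total e_ss = 13.5.

13.5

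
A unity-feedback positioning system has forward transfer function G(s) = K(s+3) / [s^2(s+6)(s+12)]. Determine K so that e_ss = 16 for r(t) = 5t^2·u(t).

15

The open loop has two poles at the origin → type 2 system.
K_a = lim_{s→0} s^2·G(s) = K·3 / (6·12) = (1/24)·K.
e_ss = 10/K_a = 16 ⇒ K_a = 0.625 ⇒ K = 0.625/(1/24) = 15.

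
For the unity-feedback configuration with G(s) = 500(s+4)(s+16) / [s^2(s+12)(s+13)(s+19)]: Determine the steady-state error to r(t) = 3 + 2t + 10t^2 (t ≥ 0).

1.8525

The open loop has two poles at the origin → type 2 system. Taking each input component in turn:
  • 3: tracked with zero error.
  • 2t: tracked with zero error.
  • 10t^2: e_ss = 20/K_a with K_a=8000/741 → 1.8525.
Total e_ss = 1.8525.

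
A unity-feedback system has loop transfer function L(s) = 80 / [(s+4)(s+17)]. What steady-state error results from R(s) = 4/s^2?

infinity

L(s) has no factors of s in the denominator, so the system is type 0.
For a type-0 system K_v = 0, so e_ss to a ramp input is unbounded.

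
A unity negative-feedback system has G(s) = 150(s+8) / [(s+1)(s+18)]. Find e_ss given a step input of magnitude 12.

System type = 0 (no poles at s=0).
K_p = lim_{s→0} G(s) = 150·8 / (1·18) = 200/3.
e_ss = 12/(1 + K_p) = 12/(203/3) = 36/203.

36/203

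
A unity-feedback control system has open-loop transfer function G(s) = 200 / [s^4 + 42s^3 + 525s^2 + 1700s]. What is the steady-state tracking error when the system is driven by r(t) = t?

Lowest-order denominator term is 1700s, so the open loop has 1 pole at the origin → type 1 system.
K_v = lim_{s→0} s·G(s) = 200 / 1700 = 2/17.
e_ss = 1/K_v = 1/(2/17) = 8.5.

8.5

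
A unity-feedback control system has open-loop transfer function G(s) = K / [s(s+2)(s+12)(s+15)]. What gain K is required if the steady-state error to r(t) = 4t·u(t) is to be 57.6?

The open loop has one pole at the origin → type 1 system.
K_v = lim_{s→0} s·G(s) = K / (2·12·15) = (1/360)·K.
e_ss = 4/K_v = 57.6 ⇒ K_v = 5/72 ⇒ K = (5/72)/(1/360) = 25.

25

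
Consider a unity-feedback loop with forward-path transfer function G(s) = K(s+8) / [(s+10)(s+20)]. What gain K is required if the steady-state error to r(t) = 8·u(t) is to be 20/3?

G(s) has no factors of s in the denominator, so the system is type 0.
K_p = lim_{s→0} G(s) = K·8 / (10·20) = 0.04·K.
e_ss = 8/(1 + K_p) = 20/3 ⇒ 1 + 0.04·K = 1.2 ⇒ K = 5.

5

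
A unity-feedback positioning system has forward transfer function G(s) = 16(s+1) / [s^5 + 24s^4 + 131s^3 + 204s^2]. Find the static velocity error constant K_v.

K_v = lim_{s→0} s·G(s); with 2 poles at the origin the limit diverges, so K_v = ∞.

infinity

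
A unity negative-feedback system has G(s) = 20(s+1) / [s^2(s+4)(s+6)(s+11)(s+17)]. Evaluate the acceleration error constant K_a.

System type = 2 (two poles at s=0).
K_a = lim_{s→0} s^2·G(s) = 20·1 / (4·6·11·17) = 5/1122.

5/1122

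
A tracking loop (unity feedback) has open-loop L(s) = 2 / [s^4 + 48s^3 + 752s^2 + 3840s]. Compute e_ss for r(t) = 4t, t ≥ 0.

7680

Factoring s from the denominator leaves a polynomial with constant term 3840, so the system is type 1.
K_v = lim_{s→0} s·L(s) = 2 / 3840 = 1/1920.
e_ss = 4/K_v = 4/(1/1920) = 7680.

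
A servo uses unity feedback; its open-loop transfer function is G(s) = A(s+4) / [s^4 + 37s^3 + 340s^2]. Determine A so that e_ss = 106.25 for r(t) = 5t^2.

Lowest-order denominator term is 340s^2, so the open loop has 2 poles at the origin → type 2 system.
K_a = lim_{s→0} s^2·G(s) = A·4 / 340 = (1/85)·A.
e_ss = 10/K_a = 106.25 ⇒ K_a = 8/85 ⇒ A = (8/85)/(1/85) = 8.

8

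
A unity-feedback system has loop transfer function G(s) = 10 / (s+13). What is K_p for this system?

10/13

The open loop has no poles at the origin → type 0 system.
K_p = lim_{s→0} G(s) = 10 / (13) = 10/13.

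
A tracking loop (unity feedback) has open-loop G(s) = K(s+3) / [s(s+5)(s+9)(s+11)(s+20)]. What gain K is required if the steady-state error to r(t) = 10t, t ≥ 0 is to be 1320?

25

One free integrator in G(s): this is a type 1 system.
K_v = lim_{s→0} s·G(s) = K·3 / (5·9·11·20) = (1/3300)·K.
e_ss = 10/K_v = 1320 ⇒ K_v = 1/132 ⇒ K = (1/132)/(1/3300) = 25.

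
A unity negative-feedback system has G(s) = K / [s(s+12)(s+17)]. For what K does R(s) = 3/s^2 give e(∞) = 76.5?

System type = 1 (one pole at s=0).
K_v = lim_{s→0} s·G(s) = K / (12·17) = (1/204)·K.
e_ss = 3/K_v = 76.5 ⇒ K_v = 2/51 ⇒ K = (2/51)/(1/204) = 8.

8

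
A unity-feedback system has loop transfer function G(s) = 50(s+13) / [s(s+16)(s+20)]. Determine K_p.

K_p = lim_{s→0} G(s); with 1 pole at the origin the limit diverges, so K_p = ∞.

infinity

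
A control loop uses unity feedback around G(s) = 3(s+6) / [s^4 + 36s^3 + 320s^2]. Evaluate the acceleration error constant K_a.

Factoring s^2 from the denominator leaves a polynomial with constant term 320, so the system is type 2.
K_a = lim_{s→0} s^2·G(s) = 3·6 / 320 = 9/160.

9/160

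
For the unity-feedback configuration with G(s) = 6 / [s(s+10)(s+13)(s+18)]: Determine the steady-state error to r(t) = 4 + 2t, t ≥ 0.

780

The open loop has one pole at the origin → type 1 system. Treating each term separately:
  • 4: tracked with zero error.
  • 2t: e_ss = 2/K_v with K_v=1/390 → 780.
Total e_ss = 780.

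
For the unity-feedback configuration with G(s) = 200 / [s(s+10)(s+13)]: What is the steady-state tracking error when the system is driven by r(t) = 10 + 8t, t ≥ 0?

5.2

G(s) has one factor of s in the denominator, so the system is type 1. By superposition:
  • 10: tracked with zero error.
  • 8t: e_ss = 8/K_v with K_v=20/13 → 5.2.
Total e_ss = 5.2.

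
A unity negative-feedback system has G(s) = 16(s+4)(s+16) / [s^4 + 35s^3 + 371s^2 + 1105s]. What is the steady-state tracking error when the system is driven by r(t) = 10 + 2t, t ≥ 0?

Factoring s from the denominator leaves a polynomial with constant term 1105, so the system is type 1. Treating each term separately:
  • 10: tracked with zero error.
  • 2t: e_ss = 2/K_v with K_v=1024/1105 → 1105/512.
Total e_ss = 1105/512.

1105/512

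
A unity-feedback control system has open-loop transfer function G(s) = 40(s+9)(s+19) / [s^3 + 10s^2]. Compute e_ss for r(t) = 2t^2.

Factoring s^2 from the denominator leaves a polynomial with constant term 10, so the system is type 2.
K_a = lim_{s→0} s^2·G(s) = 40·9·19 / 10 = 684.
r(t) = 2t^2 gives R(s) = 4/s^3.
e_ss = 4/K_a = 4/684 = 1/171.

1/171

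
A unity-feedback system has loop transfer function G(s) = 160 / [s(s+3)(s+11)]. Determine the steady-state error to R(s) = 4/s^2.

The open loop has one pole at the origin → type 1 system.
K_v = lim_{s→0} s·G(s) = 160 / (3·11) = 160/33.
e_ss = 4/K_v = 4/(160/33) = 0.825.

0.825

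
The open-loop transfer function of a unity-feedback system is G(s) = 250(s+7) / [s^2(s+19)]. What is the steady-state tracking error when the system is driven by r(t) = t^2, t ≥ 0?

G(s) has two factors of s in the denominator, so the system is type 2.
K_a = lim_{s→0} s^2·G(s) = 250·7 / (19) = 1750/19.
r(t) = t^2 gives R(s) = 2/s^3.
e_ss = 2/K_a = 2/(1750/19) = 19/875.

19/875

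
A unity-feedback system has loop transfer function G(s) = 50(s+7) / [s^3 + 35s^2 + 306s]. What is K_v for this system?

175/153

Lowest-order denominator term is 306s, so the open loop has 1 pole at the origin → type 1 system.
K_v = lim_{s→0} s·G(s) = 50·7 / 306 = 175/153.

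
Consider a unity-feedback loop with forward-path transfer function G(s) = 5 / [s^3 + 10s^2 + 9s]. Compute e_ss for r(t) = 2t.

3.6

Lowest-order denominator term is 9s, so the open loop has 1 pole at the origin → type 1 system.
K_v = lim_{s→0} s·G(s) = 5 / 9 = 5/9.
e_ss = 2/K_v = 2/(5/9) = 3.6.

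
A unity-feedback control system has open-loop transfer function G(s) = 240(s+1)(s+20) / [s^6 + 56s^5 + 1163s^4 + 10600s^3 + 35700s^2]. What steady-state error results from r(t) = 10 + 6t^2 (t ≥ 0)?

89.25

Factoring s^2 from the denominator leaves a polynomial with constant term 35700, so the system is type 2. Taking each input component in turn:
  • 10: tracked with zero error.
  • 6t^2: e_ss = 12/K_a with K_a=16/119 → 89.25.
Total e_ss = 89.25.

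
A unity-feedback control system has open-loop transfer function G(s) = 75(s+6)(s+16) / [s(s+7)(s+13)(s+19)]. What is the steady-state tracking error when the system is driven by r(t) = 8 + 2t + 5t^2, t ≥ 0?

infinity

G(s) has one factor of s in the denominator, so the system is type 1. Taking each input component in turn:
  • 8: tracked with zero error.
  • 2t: e_ss = 2/K_v with K_v=7200/1729 → 1729/3600.
  • 5t^2: a type-1 system cannot track it, e_ss → ∞.
The unbounded component dominates.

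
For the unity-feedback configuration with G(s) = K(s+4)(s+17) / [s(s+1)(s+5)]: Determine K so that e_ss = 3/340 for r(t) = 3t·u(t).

The open loop has one pole at the origin → type 1 system.
K_v = lim_{s→0} s·G(s) = K·4·17 / (1·5) = 13.6·K.
e_ss = 3/K_v = 3/340 ⇒ K_v = 340 ⇒ K = 340/13.6 = 25.

25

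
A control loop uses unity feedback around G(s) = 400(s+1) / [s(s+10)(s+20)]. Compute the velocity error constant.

G(s) has one factor of s in the denominator, so the system is type 1.
K_v = lim_{s→0} s·G(s) = 400·1 / (10·20) = 2.

2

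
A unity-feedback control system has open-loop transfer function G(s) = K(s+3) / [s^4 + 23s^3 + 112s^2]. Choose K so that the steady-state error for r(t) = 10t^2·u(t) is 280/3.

8

Factoring s^2 from the denominator leaves a polynomial with constant term 112, so the system is type 2.
K_a = lim_{s→0} s^2·G(s) = K·3 / 112 = (3/112)·K.
e_ss = 20/K_a = 280/3 ⇒ K_a = 3/14 ⇒ K = (3/14)/(3/112) = 8.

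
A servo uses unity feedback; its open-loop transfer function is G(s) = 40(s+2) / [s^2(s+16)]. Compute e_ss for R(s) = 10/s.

Two free integrators in G(s): this is a type 2 system.
A type-2 system has K_p = ∞, so it tracks a step input with zero steady-state error.

0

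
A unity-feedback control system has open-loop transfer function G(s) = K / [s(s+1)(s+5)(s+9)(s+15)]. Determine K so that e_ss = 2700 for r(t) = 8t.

System type = 1 (one pole at s=0).
K_v = lim_{s→0} s·G(s) = K / (1·5·9·15) = (1/675)·K.
e_ss = 8/K_v = 2700 ⇒ K_v = 2/675 ⇒ K = (2/675)/(1/675) = 2.

2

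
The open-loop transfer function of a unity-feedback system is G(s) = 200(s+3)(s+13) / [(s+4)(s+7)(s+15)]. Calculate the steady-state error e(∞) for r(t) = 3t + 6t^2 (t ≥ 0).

infinity

G(s) has no factors of s in the denominator, so the system is type 0. Treating each term separately:
  • 3t: a type-0 system cannot track it, e_ss → ∞.
  • 6t^2: a type-0 system cannot track it, e_ss → ∞.
The unbounded component dominates.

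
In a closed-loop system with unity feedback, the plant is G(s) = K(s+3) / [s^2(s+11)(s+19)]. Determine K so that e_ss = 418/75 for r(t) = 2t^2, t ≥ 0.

System type = 2 (two poles at s=0).
K_a = lim_{s→0} s^2·G(s) = K·3 / (11·19) = (3/209)·K.
e_ss = 4/K_a = 418/75 ⇒ K_a = 150/209 ⇒ K = (150/209)/(3/209) = 50.

50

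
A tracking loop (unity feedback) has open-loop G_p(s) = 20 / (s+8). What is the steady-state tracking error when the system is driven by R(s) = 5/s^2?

G_p(s) has no factors of s in the denominator, so the system is type 0.
K_v = lim_{s→0} s·G_p(s) = 0; the steady-state error to this ramp input grows without bound.

infinity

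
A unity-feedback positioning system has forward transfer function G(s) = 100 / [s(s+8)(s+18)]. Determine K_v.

One free integrator in G(s): this is a type 1 system.
K_v = lim_{s→0} s·G(s) = 100 / (8·18) = 25/36.

25/36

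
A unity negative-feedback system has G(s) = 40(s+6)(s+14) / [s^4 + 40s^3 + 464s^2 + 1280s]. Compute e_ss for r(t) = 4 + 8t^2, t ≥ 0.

infinity

The denominator has no term below 1280s — 1 pole at s=0, type 1. Treating each term separately:
  • 4: tracked with zero error.
  • 8t^2: a type-1 system cannot track it, e_ss → ∞.
The unbounded component dominates.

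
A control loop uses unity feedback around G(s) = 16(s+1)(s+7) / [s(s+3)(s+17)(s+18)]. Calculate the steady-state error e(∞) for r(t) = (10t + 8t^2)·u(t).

infinity

One free integrator in G(s): this is a type 1 system. Taking each input component in turn:
  • 10t: e_ss = 10/K_v with K_v=56/459 → 2295/28.
  • 8t^2: a type-1 system cannot track it, e_ss → ∞.
The unbounded component dominates.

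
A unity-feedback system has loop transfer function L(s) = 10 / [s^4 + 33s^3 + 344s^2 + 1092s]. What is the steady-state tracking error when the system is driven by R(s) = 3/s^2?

327.6

Factoring s from the denominator leaves a polynomial with constant term 1092, so the system is type 1.
K_v = lim_{s→0} s·L(s) = 10 / 1092 = 5/546.
e_ss = 3/K_v = 3/(5/546) = 327.6.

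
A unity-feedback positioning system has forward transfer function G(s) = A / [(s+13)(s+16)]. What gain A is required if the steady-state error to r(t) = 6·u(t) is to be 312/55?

No free integrators in G(s): this is a type 0 system.
K_p = lim_{s→0} G(s) = A / (13·16) = (1/208)·A.
e_ss = 6/(1 + K_p) = 312/55 ⇒ 1 + (1/208)·A = 55/52 ⇒ A = 12.

12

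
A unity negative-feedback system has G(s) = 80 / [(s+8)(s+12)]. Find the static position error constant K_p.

G(s) has no factors of s in the denominator, so the system is type 0.
K_p = lim_{s→0} G(s) = 80 / (8·12) = 5/6.

5/6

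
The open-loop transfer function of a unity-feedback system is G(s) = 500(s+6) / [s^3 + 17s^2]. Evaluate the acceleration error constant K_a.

3000/17

The denominator has no term below 17s^2 — 2 poles at s=0, type 2.
K_a = lim_{s→0} s^2·G(s) = 500·6 / 17 = 3000/17.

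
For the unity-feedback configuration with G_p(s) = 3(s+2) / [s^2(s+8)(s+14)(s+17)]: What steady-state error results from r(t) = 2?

G_p(s) has two factors of s in the denominator, so the system is type 2.
A type-2 system has K_p = ∞, so it tracks a step input with zero steady-state error.

0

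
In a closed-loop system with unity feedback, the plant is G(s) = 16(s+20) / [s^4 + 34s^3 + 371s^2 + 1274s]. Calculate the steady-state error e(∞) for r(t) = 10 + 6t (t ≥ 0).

Factoring s from the denominator leaves a polynomial with constant term 1274, so the system is type 1. By superposition:
  • 10: tracked with zero error.
  • 6t: e_ss = 6/K_v with K_v=160/637 → 23.8875.
Total e_ss = 23.8875.

23.8875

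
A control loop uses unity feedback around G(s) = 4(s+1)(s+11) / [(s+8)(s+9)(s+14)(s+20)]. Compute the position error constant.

G(s) has no factors of s in the denominator, so the system is type 0.
K_p = lim_{s→0} G(s) = 4·1·11 / (8·9·14·20) = 11/5040.

11/5040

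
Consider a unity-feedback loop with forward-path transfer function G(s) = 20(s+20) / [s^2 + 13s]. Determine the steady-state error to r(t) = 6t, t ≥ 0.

0.195

The denominator has no term below 13s — 1 pole at s=0, type 1.
K_v = lim_{s→0} s·G(s) = 20·20 / 13 = 400/13.
e_ss = 6/K_v = 6/(400/13) = 0.195.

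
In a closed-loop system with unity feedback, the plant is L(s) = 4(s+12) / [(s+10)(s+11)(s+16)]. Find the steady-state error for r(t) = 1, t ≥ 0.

110/113

System type = 0 (no poles at s=0).
K_p = lim_{s→0} L(s) = 4·12 / (10·11·16) = 3/110.
e_ss = 1/(1 + K_p) = 1/(113/110) = 110/113.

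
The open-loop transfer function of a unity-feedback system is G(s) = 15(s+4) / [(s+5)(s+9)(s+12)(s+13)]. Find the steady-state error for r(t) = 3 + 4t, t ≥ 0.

No free integrators in G(s): this is a type 0 system. Treating each term separately:
  • 3: e_ss = 3/(1+K_p) with K_p=1/117 → 351/118.
  • 4t: a type-0 system cannot track it, e_ss → ∞.
The unbounded component dominates.

infinity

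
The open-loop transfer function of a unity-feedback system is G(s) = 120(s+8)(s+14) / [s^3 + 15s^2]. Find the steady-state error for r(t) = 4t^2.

Lowest-order denominator term is 15s^2, so the open loop has 2 poles at the origin → type 2 system.
K_a = lim_{s→0} s^2·G(s) = 120·8·14 / 15 = 896.
r(t) = 4t^2 gives R(s) = 8/s^3.
e_ss = 8/K_a = 8/896 = 1/112.

1/112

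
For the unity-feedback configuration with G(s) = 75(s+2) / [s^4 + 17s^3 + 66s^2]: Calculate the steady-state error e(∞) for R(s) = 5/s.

0

Lowest-order denominator term is 66s^2, so the open loop has 2 poles at the origin → type 2 system.
A type-2 system has K_p = ∞, so it tracks a step input with zero steady-state error.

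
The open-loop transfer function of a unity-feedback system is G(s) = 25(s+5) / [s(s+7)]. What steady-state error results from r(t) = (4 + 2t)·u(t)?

0.112

G(s) has one factor of s in the denominator, so the system is type 1. Treating each term separately:
  • 4: tracked with zero error.
  • 2t: e_ss = 2/K_v with K_v=125/7 → 0.112.
Total e_ss = 0.112.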